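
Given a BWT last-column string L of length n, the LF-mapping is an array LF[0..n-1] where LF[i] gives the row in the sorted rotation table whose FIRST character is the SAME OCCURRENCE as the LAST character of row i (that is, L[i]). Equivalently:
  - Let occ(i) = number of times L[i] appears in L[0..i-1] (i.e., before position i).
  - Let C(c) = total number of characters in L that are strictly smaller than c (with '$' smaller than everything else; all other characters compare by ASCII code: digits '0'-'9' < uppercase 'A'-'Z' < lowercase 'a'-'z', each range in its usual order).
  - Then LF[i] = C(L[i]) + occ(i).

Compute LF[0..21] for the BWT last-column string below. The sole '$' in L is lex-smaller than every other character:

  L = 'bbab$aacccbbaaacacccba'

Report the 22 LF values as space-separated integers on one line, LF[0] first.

Answer: 9 10 1 11 0 2 3 15 16 17 12 13 4 5 6 18 7 19 20 21 14 8

Derivation:
Char counts: '$':1, 'a':8, 'b':6, 'c':7
C (first-col start): C('$')=0, C('a')=1, C('b')=9, C('c')=15
L[0]='b': occ=0, LF[0]=C('b')+0=9+0=9
L[1]='b': occ=1, LF[1]=C('b')+1=9+1=10
L[2]='a': occ=0, LF[2]=C('a')+0=1+0=1
L[3]='b': occ=2, LF[3]=C('b')+2=9+2=11
L[4]='$': occ=0, LF[4]=C('$')+0=0+0=0
L[5]='a': occ=1, LF[5]=C('a')+1=1+1=2
L[6]='a': occ=2, LF[6]=C('a')+2=1+2=3
L[7]='c': occ=0, LF[7]=C('c')+0=15+0=15
L[8]='c': occ=1, LF[8]=C('c')+1=15+1=16
L[9]='c': occ=2, LF[9]=C('c')+2=15+2=17
L[10]='b': occ=3, LF[10]=C('b')+3=9+3=12
L[11]='b': occ=4, LF[11]=C('b')+4=9+4=13
L[12]='a': occ=3, LF[12]=C('a')+3=1+3=4
L[13]='a': occ=4, LF[13]=C('a')+4=1+4=5
L[14]='a': occ=5, LF[14]=C('a')+5=1+5=6
L[15]='c': occ=3, LF[15]=C('c')+3=15+3=18
L[16]='a': occ=6, LF[16]=C('a')+6=1+6=7
L[17]='c': occ=4, LF[17]=C('c')+4=15+4=19
L[18]='c': occ=5, LF[18]=C('c')+5=15+5=20
L[19]='c': occ=6, LF[19]=C('c')+6=15+6=21
L[20]='b': occ=5, LF[20]=C('b')+5=9+5=14
L[21]='a': occ=7, LF[21]=C('a')+7=1+7=8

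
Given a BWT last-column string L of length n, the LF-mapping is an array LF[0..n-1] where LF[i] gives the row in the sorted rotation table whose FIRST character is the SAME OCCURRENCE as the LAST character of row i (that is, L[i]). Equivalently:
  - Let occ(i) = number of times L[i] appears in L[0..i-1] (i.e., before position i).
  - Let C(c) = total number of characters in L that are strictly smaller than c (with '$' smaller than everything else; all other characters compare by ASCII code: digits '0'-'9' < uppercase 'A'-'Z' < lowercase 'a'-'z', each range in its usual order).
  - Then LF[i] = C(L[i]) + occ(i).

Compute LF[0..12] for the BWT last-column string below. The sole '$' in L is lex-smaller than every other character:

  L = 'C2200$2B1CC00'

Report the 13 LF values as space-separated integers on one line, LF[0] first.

Char counts: '$':1, '0':4, '1':1, '2':3, 'B':1, 'C':3
C (first-col start): C('$')=0, C('0')=1, C('1')=5, C('2')=6, C('B')=9, C('C')=10
L[0]='C': occ=0, LF[0]=C('C')+0=10+0=10
L[1]='2': occ=0, LF[1]=C('2')+0=6+0=6
L[2]='2': occ=1, LF[2]=C('2')+1=6+1=7
L[3]='0': occ=0, LF[3]=C('0')+0=1+0=1
L[4]='0': occ=1, LF[4]=C('0')+1=1+1=2
L[5]='$': occ=0, LF[5]=C('$')+0=0+0=0
L[6]='2': occ=2, LF[6]=C('2')+2=6+2=8
L[7]='B': occ=0, LF[7]=C('B')+0=9+0=9
L[8]='1': occ=0, LF[8]=C('1')+0=5+0=5
L[9]='C': occ=1, LF[9]=C('C')+1=10+1=11
L[10]='C': occ=2, LF[10]=C('C')+2=10+2=12
L[11]='0': occ=2, LF[11]=C('0')+2=1+2=3
L[12]='0': occ=3, LF[12]=C('0')+3=1+3=4

Answer: 10 6 7 1 2 0 8 9 5 11 12 3 4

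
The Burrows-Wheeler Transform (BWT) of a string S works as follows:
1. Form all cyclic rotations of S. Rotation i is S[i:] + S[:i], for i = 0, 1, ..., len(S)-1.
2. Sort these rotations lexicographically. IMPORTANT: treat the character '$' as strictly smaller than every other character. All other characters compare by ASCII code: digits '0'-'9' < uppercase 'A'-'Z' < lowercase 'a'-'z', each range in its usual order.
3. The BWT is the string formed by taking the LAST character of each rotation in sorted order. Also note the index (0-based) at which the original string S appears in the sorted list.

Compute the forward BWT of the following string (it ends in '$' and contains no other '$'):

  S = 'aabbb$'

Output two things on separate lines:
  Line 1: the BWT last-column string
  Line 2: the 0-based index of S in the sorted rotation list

Answer: b$abba
1

Derivation:
All 6 rotations (rotation i = S[i:]+S[:i]):
  rot[0] = aabbb$
  rot[1] = abbb$a
  rot[2] = bbb$aa
  rot[3] = bb$aab
  rot[4] = b$aabb
  rot[5] = $aabbb
Sorted (with $ < everything):
  sorted[0] = $aabbb  (last char: 'b')
  sorted[1] = aabbb$  (last char: '$')
  sorted[2] = abbb$a  (last char: 'a')
  sorted[3] = b$aabb  (last char: 'b')
  sorted[4] = bb$aab  (last char: 'b')
  sorted[5] = bbb$aa  (last char: 'a')
Last column: b$abba
Original string S is at sorted index 1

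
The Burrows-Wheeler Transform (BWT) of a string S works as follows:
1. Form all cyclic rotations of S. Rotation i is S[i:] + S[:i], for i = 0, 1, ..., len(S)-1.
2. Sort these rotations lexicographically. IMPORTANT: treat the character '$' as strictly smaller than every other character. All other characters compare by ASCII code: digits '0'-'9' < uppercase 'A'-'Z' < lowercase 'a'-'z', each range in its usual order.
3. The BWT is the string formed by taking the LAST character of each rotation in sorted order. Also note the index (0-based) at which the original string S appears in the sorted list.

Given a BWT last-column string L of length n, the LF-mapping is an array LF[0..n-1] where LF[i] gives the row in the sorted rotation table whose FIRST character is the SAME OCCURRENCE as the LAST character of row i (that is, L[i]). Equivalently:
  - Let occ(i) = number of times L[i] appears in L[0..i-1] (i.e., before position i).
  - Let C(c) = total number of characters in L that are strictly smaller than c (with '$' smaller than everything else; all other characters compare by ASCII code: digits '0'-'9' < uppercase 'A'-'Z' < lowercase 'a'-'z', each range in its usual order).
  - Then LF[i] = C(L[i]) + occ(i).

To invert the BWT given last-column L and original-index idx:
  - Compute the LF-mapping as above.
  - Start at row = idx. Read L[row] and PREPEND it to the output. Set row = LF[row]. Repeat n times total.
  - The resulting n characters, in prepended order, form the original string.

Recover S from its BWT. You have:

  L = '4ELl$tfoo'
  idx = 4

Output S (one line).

LF mapping: 1 2 3 5 0 8 4 6 7
Walk LF starting at row 4, prepending L[row]:
  step 1: row=4, L[4]='$', prepend. Next row=LF[4]=0
  step 2: row=0, L[0]='4', prepend. Next row=LF[0]=1
  step 3: row=1, L[1]='E', prepend. Next row=LF[1]=2
  step 4: row=2, L[2]='L', prepend. Next row=LF[2]=3
  step 5: row=3, L[3]='l', prepend. Next row=LF[3]=5
  step 6: row=5, L[5]='t', prepend. Next row=LF[5]=8
  step 7: row=8, L[8]='o', prepend. Next row=LF[8]=7
  step 8: row=7, L[7]='o', prepend. Next row=LF[7]=6
  step 9: row=6, L[6]='f', prepend. Next row=LF[6]=4
Reversed output: footlLE4$

Answer: footlLE4$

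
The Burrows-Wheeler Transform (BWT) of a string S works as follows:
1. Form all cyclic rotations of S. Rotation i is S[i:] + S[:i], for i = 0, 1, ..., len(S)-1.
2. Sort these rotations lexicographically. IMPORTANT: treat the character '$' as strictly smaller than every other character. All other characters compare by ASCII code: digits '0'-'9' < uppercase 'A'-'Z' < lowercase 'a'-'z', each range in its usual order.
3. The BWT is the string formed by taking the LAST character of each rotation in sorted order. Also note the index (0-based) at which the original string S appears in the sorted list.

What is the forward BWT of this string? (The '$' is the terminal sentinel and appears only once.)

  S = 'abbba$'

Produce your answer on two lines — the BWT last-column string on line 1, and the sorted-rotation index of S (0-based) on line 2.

All 6 rotations (rotation i = S[i:]+S[:i]):
  rot[0] = abbba$
  rot[1] = bbba$a
  rot[2] = bba$ab
  rot[3] = ba$abb
  rot[4] = a$abbb
  rot[5] = $abbba
Sorted (with $ < everything):
  sorted[0] = $abbba  (last char: 'a')
  sorted[1] = a$abbb  (last char: 'b')
  sorted[2] = abbba$  (last char: '$')
  sorted[3] = ba$abb  (last char: 'b')
  sorted[4] = bba$ab  (last char: 'b')
  sorted[5] = bbba$a  (last char: 'a')
Last column: ab$bba
Original string S is at sorted index 2

Answer: ab$bba
2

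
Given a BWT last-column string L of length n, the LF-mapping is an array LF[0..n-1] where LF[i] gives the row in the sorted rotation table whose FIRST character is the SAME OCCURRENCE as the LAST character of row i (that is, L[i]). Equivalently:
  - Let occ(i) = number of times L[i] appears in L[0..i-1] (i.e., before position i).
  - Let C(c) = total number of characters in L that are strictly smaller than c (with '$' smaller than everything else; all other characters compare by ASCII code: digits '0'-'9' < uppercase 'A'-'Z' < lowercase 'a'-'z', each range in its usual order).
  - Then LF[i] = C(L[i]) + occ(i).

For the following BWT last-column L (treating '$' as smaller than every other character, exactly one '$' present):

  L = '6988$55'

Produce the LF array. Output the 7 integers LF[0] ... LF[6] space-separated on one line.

Char counts: '$':1, '5':2, '6':1, '8':2, '9':1
C (first-col start): C('$')=0, C('5')=1, C('6')=3, C('8')=4, C('9')=6
L[0]='6': occ=0, LF[0]=C('6')+0=3+0=3
L[1]='9': occ=0, LF[1]=C('9')+0=6+0=6
L[2]='8': occ=0, LF[2]=C('8')+0=4+0=4
L[3]='8': occ=1, LF[3]=C('8')+1=4+1=5
L[4]='$': occ=0, LF[4]=C('$')+0=0+0=0
L[5]='5': occ=0, LF[5]=C('5')+0=1+0=1
L[6]='5': occ=1, LF[6]=C('5')+1=1+1=2

Answer: 3 6 4 5 0 1 2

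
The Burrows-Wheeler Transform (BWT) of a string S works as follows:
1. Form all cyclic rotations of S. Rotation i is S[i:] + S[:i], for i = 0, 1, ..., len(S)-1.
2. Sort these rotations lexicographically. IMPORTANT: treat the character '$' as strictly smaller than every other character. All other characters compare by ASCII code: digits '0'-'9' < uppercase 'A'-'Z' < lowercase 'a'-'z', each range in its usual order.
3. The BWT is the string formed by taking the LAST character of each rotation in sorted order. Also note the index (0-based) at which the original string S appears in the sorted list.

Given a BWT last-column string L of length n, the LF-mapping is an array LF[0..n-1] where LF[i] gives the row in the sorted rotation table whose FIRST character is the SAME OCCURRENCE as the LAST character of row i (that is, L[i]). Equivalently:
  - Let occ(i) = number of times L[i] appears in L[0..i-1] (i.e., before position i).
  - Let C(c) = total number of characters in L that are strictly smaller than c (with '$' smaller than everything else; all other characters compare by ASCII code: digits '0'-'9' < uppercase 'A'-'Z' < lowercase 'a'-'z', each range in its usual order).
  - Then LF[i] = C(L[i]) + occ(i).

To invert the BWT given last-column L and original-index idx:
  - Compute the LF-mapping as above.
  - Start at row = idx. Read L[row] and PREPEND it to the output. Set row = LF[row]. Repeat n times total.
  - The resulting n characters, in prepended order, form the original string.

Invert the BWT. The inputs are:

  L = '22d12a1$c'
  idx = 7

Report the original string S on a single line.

Answer: cd1a2212$

Derivation:
LF mapping: 3 4 8 1 5 6 2 0 7
Walk LF starting at row 7, prepending L[row]:
  step 1: row=7, L[7]='$', prepend. Next row=LF[7]=0
  step 2: row=0, L[0]='2', prepend. Next row=LF[0]=3
  step 3: row=3, L[3]='1', prepend. Next row=LF[3]=1
  step 4: row=1, L[1]='2', prepend. Next row=LF[1]=4
  step 5: row=4, L[4]='2', prepend. Next row=LF[4]=5
  step 6: row=5, L[5]='a', prepend. Next row=LF[5]=6
  step 7: row=6, L[6]='1', prepend. Next row=LF[6]=2
  step 8: row=2, L[2]='d', prepend. Next row=LF[2]=8
  step 9: row=8, L[8]='c', prepend. Next row=LF[8]=7
Reversed output: cd1a2212$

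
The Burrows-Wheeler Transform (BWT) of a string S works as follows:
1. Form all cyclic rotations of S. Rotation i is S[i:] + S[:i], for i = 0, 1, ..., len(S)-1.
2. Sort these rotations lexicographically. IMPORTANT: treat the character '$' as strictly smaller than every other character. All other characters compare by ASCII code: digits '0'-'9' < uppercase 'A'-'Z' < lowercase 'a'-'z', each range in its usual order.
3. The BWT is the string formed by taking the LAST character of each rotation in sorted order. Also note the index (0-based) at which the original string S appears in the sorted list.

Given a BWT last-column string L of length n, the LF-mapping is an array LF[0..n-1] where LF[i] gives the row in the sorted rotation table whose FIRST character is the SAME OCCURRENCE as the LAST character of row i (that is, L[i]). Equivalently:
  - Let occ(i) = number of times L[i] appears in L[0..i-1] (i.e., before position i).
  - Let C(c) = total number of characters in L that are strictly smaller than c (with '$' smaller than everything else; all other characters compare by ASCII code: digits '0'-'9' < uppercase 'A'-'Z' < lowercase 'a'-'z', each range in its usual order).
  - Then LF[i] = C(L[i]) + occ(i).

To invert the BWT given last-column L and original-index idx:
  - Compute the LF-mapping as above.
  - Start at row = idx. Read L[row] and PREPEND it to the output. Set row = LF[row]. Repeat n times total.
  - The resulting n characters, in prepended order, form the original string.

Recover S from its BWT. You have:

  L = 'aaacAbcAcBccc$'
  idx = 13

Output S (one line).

LF mapping: 4 5 6 8 1 7 9 2 10 3 11 12 13 0
Walk LF starting at row 13, prepending L[row]:
  step 1: row=13, L[13]='$', prepend. Next row=LF[13]=0
  step 2: row=0, L[0]='a', prepend. Next row=LF[0]=4
  step 3: row=4, L[4]='A', prepend. Next row=LF[4]=1
  step 4: row=1, L[1]='a', prepend. Next row=LF[1]=5
  step 5: row=5, L[5]='b', prepend. Next row=LF[5]=7
  step 6: row=7, L[7]='A', prepend. Next row=LF[7]=2
  step 7: row=2, L[2]='a', prepend. Next row=LF[2]=6
  step 8: row=6, L[6]='c', prepend. Next row=LF[6]=9
  step 9: row=9, L[9]='B', prepend. Next row=LF[9]=3
  step 10: row=3, L[3]='c', prepend. Next row=LF[3]=8
  step 11: row=8, L[8]='c', prepend. Next row=LF[8]=10
  step 12: row=10, L[10]='c', prepend. Next row=LF[10]=11
  step 13: row=11, L[11]='c', prepend. Next row=LF[11]=12
  step 14: row=12, L[12]='c', prepend. Next row=LF[12]=13
Reversed output: cccccBcaAbaAa$

Answer: cccccBcaAbaAa$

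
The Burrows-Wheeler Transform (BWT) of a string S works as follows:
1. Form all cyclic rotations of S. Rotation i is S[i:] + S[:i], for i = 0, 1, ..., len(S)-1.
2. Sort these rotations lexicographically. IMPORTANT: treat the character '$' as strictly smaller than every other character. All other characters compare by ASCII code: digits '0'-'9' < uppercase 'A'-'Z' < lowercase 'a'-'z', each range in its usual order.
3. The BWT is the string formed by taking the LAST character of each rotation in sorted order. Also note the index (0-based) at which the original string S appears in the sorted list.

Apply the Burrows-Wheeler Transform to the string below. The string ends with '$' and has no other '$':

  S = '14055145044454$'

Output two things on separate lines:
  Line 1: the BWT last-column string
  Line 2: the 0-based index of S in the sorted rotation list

Answer: 454$55104144540
3

Derivation:
All 15 rotations (rotation i = S[i:]+S[:i]):
  rot[0] = 14055145044454$
  rot[1] = 4055145044454$1
  rot[2] = 055145044454$14
  rot[3] = 55145044454$140
  rot[4] = 5145044454$1405
  rot[5] = 145044454$14055
  rot[6] = 45044454$140551
  rot[7] = 5044454$1405514
  rot[8] = 044454$14055145
  rot[9] = 44454$140551450
  rot[10] = 4454$1405514504
  rot[11] = 454$14055145044
  rot[12] = 54$140551450444
  rot[13] = 4$1405514504445
  rot[14] = $14055145044454
Sorted (with $ < everything):
  sorted[0] = $14055145044454  (last char: '4')
  sorted[1] = 044454$14055145  (last char: '5')
  sorted[2] = 055145044454$14  (last char: '4')
  sorted[3] = 14055145044454$  (last char: '$')
  sorted[4] = 145044454$14055  (last char: '5')
  sorted[5] = 4$1405514504445  (last char: '5')
  sorted[6] = 4055145044454$1  (last char: '1')
  sorted[7] = 44454$140551450  (last char: '0')
  sorted[8] = 4454$1405514504  (last char: '4')
  sorted[9] = 45044454$140551  (last char: '1')
  sorted[10] = 454$14055145044  (last char: '4')
  sorted[11] = 5044454$1405514  (last char: '4')
  sorted[12] = 5145044454$1405  (last char: '5')
  sorted[13] = 54$140551450444  (last char: '4')
  sorted[14] = 55145044454$140  (last char: '0')
Last column: 454$55104144540
Original string S is at sorted index 3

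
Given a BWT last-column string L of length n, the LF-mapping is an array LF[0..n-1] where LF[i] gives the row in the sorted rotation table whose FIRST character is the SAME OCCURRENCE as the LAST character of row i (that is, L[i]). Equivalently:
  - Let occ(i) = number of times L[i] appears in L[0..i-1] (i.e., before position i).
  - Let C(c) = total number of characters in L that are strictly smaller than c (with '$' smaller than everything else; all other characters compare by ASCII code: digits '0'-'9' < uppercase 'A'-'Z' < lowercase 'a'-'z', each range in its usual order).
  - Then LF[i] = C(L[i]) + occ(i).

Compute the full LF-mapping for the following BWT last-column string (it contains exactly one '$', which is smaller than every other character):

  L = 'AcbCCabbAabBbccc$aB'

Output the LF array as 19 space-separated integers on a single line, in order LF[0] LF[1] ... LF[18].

Answer: 1 15 10 5 6 7 11 12 2 8 13 3 14 16 17 18 0 9 4

Derivation:
Char counts: '$':1, 'A':2, 'B':2, 'C':2, 'a':3, 'b':5, 'c':4
C (first-col start): C('$')=0, C('A')=1, C('B')=3, C('C')=5, C('a')=7, C('b')=10, C('c')=15
L[0]='A': occ=0, LF[0]=C('A')+0=1+0=1
L[1]='c': occ=0, LF[1]=C('c')+0=15+0=15
L[2]='b': occ=0, LF[2]=C('b')+0=10+0=10
L[3]='C': occ=0, LF[3]=C('C')+0=5+0=5
L[4]='C': occ=1, LF[4]=C('C')+1=5+1=6
L[5]='a': occ=0, LF[5]=C('a')+0=7+0=7
L[6]='b': occ=1, LF[6]=C('b')+1=10+1=11
L[7]='b': occ=2, LF[7]=C('b')+2=10+2=12
L[8]='A': occ=1, LF[8]=C('A')+1=1+1=2
L[9]='a': occ=1, LF[9]=C('a')+1=7+1=8
L[10]='b': occ=3, LF[10]=C('b')+3=10+3=13
L[11]='B': occ=0, LF[11]=C('B')+0=3+0=3
L[12]='b': occ=4, LF[12]=C('b')+4=10+4=14
L[13]='c': occ=1, LF[13]=C('c')+1=15+1=16
L[14]='c': occ=2, LF[14]=C('c')+2=15+2=17
L[15]='c': occ=3, LF[15]=C('c')+3=15+3=18
L[16]='$': occ=0, LF[16]=C('$')+0=0+0=0
L[17]='a': occ=2, LF[17]=C('a')+2=7+2=9
L[18]='B': occ=1, LF[18]=C('B')+1=3+1=4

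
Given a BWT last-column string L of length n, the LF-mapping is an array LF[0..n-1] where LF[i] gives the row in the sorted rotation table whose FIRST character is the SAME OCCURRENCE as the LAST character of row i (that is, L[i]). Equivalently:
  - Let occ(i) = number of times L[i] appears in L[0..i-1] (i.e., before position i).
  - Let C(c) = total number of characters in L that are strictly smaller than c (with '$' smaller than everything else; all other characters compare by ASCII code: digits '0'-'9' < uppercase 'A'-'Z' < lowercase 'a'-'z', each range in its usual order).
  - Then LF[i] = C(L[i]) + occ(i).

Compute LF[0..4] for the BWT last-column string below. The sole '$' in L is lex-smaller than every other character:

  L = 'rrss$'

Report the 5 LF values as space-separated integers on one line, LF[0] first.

Char counts: '$':1, 'r':2, 's':2
C (first-col start): C('$')=0, C('r')=1, C('s')=3
L[0]='r': occ=0, LF[0]=C('r')+0=1+0=1
L[1]='r': occ=1, LF[1]=C('r')+1=1+1=2
L[2]='s': occ=0, LF[2]=C('s')+0=3+0=3
L[3]='s': occ=1, LF[3]=C('s')+1=3+1=4
L[4]='$': occ=0, LF[4]=C('$')+0=0+0=0

Answer: 1 2 3 4 0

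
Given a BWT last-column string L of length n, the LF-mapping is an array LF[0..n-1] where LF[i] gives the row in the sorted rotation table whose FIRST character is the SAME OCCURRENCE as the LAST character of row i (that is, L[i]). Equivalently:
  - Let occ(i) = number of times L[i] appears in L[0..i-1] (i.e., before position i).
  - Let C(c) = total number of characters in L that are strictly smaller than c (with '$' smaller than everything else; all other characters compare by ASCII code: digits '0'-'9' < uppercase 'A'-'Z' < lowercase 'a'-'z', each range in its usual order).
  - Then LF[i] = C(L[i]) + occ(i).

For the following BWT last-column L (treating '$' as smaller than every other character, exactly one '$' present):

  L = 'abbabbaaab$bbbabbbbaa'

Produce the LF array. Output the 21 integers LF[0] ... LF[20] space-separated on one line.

Answer: 1 9 10 2 11 12 3 4 5 13 0 14 15 16 6 17 18 19 20 7 8

Derivation:
Char counts: '$':1, 'a':8, 'b':12
C (first-col start): C('$')=0, C('a')=1, C('b')=9
L[0]='a': occ=0, LF[0]=C('a')+0=1+0=1
L[1]='b': occ=0, LF[1]=C('b')+0=9+0=9
L[2]='b': occ=1, LF[2]=C('b')+1=9+1=10
L[3]='a': occ=1, LF[3]=C('a')+1=1+1=2
L[4]='b': occ=2, LF[4]=C('b')+2=9+2=11
L[5]='b': occ=3, LF[5]=C('b')+3=9+3=12
L[6]='a': occ=2, LF[6]=C('a')+2=1+2=3
L[7]='a': occ=3, LF[7]=C('a')+3=1+3=4
L[8]='a': occ=4, LF[8]=C('a')+4=1+4=5
L[9]='b': occ=4, LF[9]=C('b')+4=9+4=13
L[10]='$': occ=0, LF[10]=C('$')+0=0+0=0
L[11]='b': occ=5, LF[11]=C('b')+5=9+5=14
L[12]='b': occ=6, LF[12]=C('b')+6=9+6=15
L[13]='b': occ=7, LF[13]=C('b')+7=9+7=16
L[14]='a': occ=5, LF[14]=C('a')+5=1+5=6
L[15]='b': occ=8, LF[15]=C('b')+8=9+8=17
L[16]='b': occ=9, LF[16]=C('b')+9=9+9=18
L[17]='b': occ=10, LF[17]=C('b')+10=9+10=19
L[18]='b': occ=11, LF[18]=C('b')+11=9+11=20
L[19]='a': occ=6, LF[19]=C('a')+6=1+6=7
L[20]='a': occ=7, LF[20]=C('a')+7=1+7=8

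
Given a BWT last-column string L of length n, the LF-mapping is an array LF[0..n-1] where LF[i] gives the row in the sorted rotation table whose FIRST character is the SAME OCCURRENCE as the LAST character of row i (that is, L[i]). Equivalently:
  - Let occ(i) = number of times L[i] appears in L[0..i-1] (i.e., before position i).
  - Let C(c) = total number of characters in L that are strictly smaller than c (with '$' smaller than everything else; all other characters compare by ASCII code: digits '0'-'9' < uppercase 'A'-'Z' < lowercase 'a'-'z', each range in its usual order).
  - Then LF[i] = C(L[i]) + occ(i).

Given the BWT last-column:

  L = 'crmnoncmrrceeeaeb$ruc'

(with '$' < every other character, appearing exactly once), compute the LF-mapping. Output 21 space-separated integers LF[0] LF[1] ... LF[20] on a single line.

Answer: 3 16 11 13 15 14 4 12 17 18 5 7 8 9 1 10 2 0 19 20 6

Derivation:
Char counts: '$':1, 'a':1, 'b':1, 'c':4, 'e':4, 'm':2, 'n':2, 'o':1, 'r':4, 'u':1
C (first-col start): C('$')=0, C('a')=1, C('b')=2, C('c')=3, C('e')=7, C('m')=11, C('n')=13, C('o')=15, C('r')=16, C('u')=20
L[0]='c': occ=0, LF[0]=C('c')+0=3+0=3
L[1]='r': occ=0, LF[1]=C('r')+0=16+0=16
L[2]='m': occ=0, LF[2]=C('m')+0=11+0=11
L[3]='n': occ=0, LF[3]=C('n')+0=13+0=13
L[4]='o': occ=0, LF[4]=C('o')+0=15+0=15
L[5]='n': occ=1, LF[5]=C('n')+1=13+1=14
L[6]='c': occ=1, LF[6]=C('c')+1=3+1=4
L[7]='m': occ=1, LF[7]=C('m')+1=11+1=12
L[8]='r': occ=1, LF[8]=C('r')+1=16+1=17
L[9]='r': occ=2, LF[9]=C('r')+2=16+2=18
L[10]='c': occ=2, LF[10]=C('c')+2=3+2=5
L[11]='e': occ=0, LF[11]=C('e')+0=7+0=7
L[12]='e': occ=1, LF[12]=C('e')+1=7+1=8
L[13]='e': occ=2, LF[13]=C('e')+2=7+2=9
L[14]='a': occ=0, LF[14]=C('a')+0=1+0=1
L[15]='e': occ=3, LF[15]=C('e')+3=7+3=10
L[16]='b': occ=0, LF[16]=C('b')+0=2+0=2
L[17]='$': occ=0, LF[17]=C('$')+0=0+0=0
L[18]='r': occ=3, LF[18]=C('r')+3=16+3=19
L[19]='u': occ=0, LF[19]=C('u')+0=20+0=20
L[20]='c': occ=3, LF[20]=C('c')+3=3+3=6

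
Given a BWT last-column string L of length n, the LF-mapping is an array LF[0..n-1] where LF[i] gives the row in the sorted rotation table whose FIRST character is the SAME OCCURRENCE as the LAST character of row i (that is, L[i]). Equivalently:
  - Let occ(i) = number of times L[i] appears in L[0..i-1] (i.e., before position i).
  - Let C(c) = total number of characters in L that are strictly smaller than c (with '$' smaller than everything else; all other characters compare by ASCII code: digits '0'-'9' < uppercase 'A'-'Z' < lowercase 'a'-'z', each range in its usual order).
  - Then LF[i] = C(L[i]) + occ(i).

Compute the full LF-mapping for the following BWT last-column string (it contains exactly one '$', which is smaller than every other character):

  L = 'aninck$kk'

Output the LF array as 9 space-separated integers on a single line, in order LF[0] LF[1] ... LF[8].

Char counts: '$':1, 'a':1, 'c':1, 'i':1, 'k':3, 'n':2
C (first-col start): C('$')=0, C('a')=1, C('c')=2, C('i')=3, C('k')=4, C('n')=7
L[0]='a': occ=0, LF[0]=C('a')+0=1+0=1
L[1]='n': occ=0, LF[1]=C('n')+0=7+0=7
L[2]='i': occ=0, LF[2]=C('i')+0=3+0=3
L[3]='n': occ=1, LF[3]=C('n')+1=7+1=8
L[4]='c': occ=0, LF[4]=C('c')+0=2+0=2
L[5]='k': occ=0, LF[5]=C('k')+0=4+0=4
L[6]='$': occ=0, LF[6]=C('$')+0=0+0=0
L[7]='k': occ=1, LF[7]=C('k')+1=4+1=5
L[8]='k': occ=2, LF[8]=C('k')+2=4+2=6

Answer: 1 7 3 8 2 4 0 5 6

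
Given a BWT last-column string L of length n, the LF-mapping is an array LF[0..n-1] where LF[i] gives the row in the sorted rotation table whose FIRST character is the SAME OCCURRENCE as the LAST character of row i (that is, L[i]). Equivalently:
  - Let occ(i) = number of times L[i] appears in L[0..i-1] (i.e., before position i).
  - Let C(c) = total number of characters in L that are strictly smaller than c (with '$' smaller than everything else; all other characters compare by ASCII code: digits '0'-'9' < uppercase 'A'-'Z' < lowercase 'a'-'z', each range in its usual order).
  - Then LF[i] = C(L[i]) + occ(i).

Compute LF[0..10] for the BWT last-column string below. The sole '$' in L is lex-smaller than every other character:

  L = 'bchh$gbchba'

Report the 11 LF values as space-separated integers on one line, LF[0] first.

Char counts: '$':1, 'a':1, 'b':3, 'c':2, 'g':1, 'h':3
C (first-col start): C('$')=0, C('a')=1, C('b')=2, C('c')=5, C('g')=7, C('h')=8
L[0]='b': occ=0, LF[0]=C('b')+0=2+0=2
L[1]='c': occ=0, LF[1]=C('c')+0=5+0=5
L[2]='h': occ=0, LF[2]=C('h')+0=8+0=8
L[3]='h': occ=1, LF[3]=C('h')+1=8+1=9
L[4]='$': occ=0, LF[4]=C('$')+0=0+0=0
L[5]='g': occ=0, LF[5]=C('g')+0=7+0=7
L[6]='b': occ=1, LF[6]=C('b')+1=2+1=3
L[7]='c': occ=1, LF[7]=C('c')+1=5+1=6
L[8]='h': occ=2, LF[8]=C('h')+2=8+2=10
L[9]='b': occ=2, LF[9]=C('b')+2=2+2=4
L[10]='a': occ=0, LF[10]=C('a')+0=1+0=1

Answer: 2 5 8 9 0 7 3 6 10 4 1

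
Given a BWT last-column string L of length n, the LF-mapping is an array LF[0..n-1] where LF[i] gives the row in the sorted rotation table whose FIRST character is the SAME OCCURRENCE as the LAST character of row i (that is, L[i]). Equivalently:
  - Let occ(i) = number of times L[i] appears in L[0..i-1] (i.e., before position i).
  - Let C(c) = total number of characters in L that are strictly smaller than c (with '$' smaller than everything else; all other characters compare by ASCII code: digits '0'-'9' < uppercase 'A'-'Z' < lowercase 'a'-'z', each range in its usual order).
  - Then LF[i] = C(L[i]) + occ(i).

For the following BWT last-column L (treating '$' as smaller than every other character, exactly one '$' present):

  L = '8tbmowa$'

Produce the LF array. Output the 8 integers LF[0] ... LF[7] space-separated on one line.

Char counts: '$':1, '8':1, 'a':1, 'b':1, 'm':1, 'o':1, 't':1, 'w':1
C (first-col start): C('$')=0, C('8')=1, C('a')=2, C('b')=3, C('m')=4, C('o')=5, C('t')=6, C('w')=7
L[0]='8': occ=0, LF[0]=C('8')+0=1+0=1
L[1]='t': occ=0, LF[1]=C('t')+0=6+0=6
L[2]='b': occ=0, LF[2]=C('b')+0=3+0=3
L[3]='m': occ=0, LF[3]=C('m')+0=4+0=4
L[4]='o': occ=0, LF[4]=C('o')+0=5+0=5
L[5]='w': occ=0, LF[5]=C('w')+0=7+0=7
L[6]='a': occ=0, LF[6]=C('a')+0=2+0=2
L[7]='$': occ=0, LF[7]=C('$')+0=0+0=0

Answer: 1 6 3 4 5 7 2 0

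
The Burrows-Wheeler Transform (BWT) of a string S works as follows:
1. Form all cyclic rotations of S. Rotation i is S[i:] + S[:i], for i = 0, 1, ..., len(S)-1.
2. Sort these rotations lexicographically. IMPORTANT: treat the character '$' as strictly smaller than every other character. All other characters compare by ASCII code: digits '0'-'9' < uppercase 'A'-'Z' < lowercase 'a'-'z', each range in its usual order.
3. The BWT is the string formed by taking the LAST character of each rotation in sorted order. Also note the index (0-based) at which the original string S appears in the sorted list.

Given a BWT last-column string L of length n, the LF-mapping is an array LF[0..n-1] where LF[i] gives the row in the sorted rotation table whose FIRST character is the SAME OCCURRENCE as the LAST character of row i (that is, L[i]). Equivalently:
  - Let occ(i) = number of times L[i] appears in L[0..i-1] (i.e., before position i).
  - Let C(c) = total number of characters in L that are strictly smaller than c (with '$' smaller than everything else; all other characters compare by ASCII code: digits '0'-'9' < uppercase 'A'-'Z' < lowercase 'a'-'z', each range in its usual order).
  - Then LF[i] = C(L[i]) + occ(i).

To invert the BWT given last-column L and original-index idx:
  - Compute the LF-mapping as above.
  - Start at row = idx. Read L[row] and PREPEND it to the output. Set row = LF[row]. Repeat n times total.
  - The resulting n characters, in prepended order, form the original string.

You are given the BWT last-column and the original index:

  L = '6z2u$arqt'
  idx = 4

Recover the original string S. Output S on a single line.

Answer: quartz26$

Derivation:
LF mapping: 2 8 1 7 0 3 5 4 6
Walk LF starting at row 4, prepending L[row]:
  step 1: row=4, L[4]='$', prepend. Next row=LF[4]=0
  step 2: row=0, L[0]='6', prepend. Next row=LF[0]=2
  step 3: row=2, L[2]='2', prepend. Next row=LF[2]=1
  step 4: row=1, L[1]='z', prepend. Next row=LF[1]=8
  step 5: row=8, L[8]='t', prepend. Next row=LF[8]=6
  step 6: row=6, L[6]='r', prepend. Next row=LF[6]=5
  step 7: row=5, L[5]='a', prepend. Next row=LF[5]=3
  step 8: row=3, L[3]='u', prepend. Next row=LF[3]=7
  step 9: row=7, L[7]='q', prepend. Next row=LF[7]=4
Reversed output: quartz26$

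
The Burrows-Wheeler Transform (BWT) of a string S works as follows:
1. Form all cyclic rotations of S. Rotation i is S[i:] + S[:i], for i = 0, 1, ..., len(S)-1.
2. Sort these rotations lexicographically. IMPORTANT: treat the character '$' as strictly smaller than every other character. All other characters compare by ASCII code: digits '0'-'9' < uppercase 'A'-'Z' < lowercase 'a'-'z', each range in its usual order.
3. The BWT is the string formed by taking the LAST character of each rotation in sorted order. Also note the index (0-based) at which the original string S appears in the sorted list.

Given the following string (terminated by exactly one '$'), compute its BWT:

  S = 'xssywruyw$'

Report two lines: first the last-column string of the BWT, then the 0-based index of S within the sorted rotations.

All 10 rotations (rotation i = S[i:]+S[:i]):
  rot[0] = xssywruyw$
  rot[1] = ssywruyw$x
  rot[2] = sywruyw$xs
  rot[3] = ywruyw$xss
  rot[4] = wruyw$xssy
  rot[5] = ruyw$xssyw
  rot[6] = uyw$xssywr
  rot[7] = yw$xssywru
  rot[8] = w$xssywruy
  rot[9] = $xssywruyw
Sorted (with $ < everything):
  sorted[0] = $xssywruyw  (last char: 'w')
  sorted[1] = ruyw$xssyw  (last char: 'w')
  sorted[2] = ssywruyw$x  (last char: 'x')
  sorted[3] = sywruyw$xs  (last char: 's')
  sorted[4] = uyw$xssywr  (last char: 'r')
  sorted[5] = w$xssywruy  (last char: 'y')
  sorted[6] = wruyw$xssy  (last char: 'y')
  sorted[7] = xssywruyw$  (last char: '$')
  sorted[8] = yw$xssywru  (last char: 'u')
  sorted[9] = ywruyw$xss  (last char: 's')
Last column: wwxsryy$us
Original string S is at sorted index 7

Answer: wwxsryy$us
7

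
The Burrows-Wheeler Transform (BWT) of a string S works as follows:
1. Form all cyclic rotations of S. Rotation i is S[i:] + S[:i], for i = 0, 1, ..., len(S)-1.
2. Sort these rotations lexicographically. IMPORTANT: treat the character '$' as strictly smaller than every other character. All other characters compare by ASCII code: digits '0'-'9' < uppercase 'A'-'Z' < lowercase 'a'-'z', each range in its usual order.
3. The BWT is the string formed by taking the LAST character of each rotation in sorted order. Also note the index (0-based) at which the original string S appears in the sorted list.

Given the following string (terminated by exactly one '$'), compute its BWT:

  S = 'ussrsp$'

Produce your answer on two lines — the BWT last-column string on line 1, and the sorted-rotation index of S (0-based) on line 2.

All 7 rotations (rotation i = S[i:]+S[:i]):
  rot[0] = ussrsp$
  rot[1] = ssrsp$u
  rot[2] = srsp$us
  rot[3] = rsp$uss
  rot[4] = sp$ussr
  rot[5] = p$ussrs
  rot[6] = $ussrsp
Sorted (with $ < everything):
  sorted[0] = $ussrsp  (last char: 'p')
  sorted[1] = p$ussrs  (last char: 's')
  sorted[2] = rsp$uss  (last char: 's')
  sorted[3] = sp$ussr  (last char: 'r')
  sorted[4] = srsp$us  (last char: 's')
  sorted[5] = ssrsp$u  (last char: 'u')
  sorted[6] = ussrsp$  (last char: '$')
Last column: pssrsu$
Original string S is at sorted index 6

Answer: pssrsu$
6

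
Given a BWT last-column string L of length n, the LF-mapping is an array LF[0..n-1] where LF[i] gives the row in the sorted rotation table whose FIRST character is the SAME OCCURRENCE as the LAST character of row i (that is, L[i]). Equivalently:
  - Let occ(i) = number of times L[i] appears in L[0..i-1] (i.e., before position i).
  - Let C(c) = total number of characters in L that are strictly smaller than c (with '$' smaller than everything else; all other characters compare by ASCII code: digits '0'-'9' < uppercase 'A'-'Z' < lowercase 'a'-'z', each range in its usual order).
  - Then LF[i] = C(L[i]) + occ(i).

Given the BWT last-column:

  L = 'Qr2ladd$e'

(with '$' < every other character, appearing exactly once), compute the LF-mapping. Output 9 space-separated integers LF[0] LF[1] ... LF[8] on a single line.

Answer: 2 8 1 7 3 4 5 0 6

Derivation:
Char counts: '$':1, '2':1, 'Q':1, 'a':1, 'd':2, 'e':1, 'l':1, 'r':1
C (first-col start): C('$')=0, C('2')=1, C('Q')=2, C('a')=3, C('d')=4, C('e')=6, C('l')=7, C('r')=8
L[0]='Q': occ=0, LF[0]=C('Q')+0=2+0=2
L[1]='r': occ=0, LF[1]=C('r')+0=8+0=8
L[2]='2': occ=0, LF[2]=C('2')+0=1+0=1
L[3]='l': occ=0, LF[3]=C('l')+0=7+0=7
L[4]='a': occ=0, LF[4]=C('a')+0=3+0=3
L[5]='d': occ=0, LF[5]=C('d')+0=4+0=4
L[6]='d': occ=1, LF[6]=C('d')+1=4+1=5
L[7]='$': occ=0, LF[7]=C('$')+0=0+0=0
L[8]='e': occ=0, LF[8]=C('e')+0=6+0=6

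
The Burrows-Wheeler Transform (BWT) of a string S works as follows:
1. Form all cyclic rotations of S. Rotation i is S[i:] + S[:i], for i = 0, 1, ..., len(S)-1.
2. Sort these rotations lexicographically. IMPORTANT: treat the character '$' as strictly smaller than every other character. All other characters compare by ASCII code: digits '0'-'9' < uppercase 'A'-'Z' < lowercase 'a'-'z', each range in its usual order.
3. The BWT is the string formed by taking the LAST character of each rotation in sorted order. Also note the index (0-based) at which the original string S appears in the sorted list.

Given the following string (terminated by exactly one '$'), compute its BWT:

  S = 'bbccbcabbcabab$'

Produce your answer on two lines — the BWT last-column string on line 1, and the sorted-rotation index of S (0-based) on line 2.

All 15 rotations (rotation i = S[i:]+S[:i]):
  rot[0] = bbccbcabbcabab$
  rot[1] = bccbcabbcabab$b
  rot[2] = ccbcabbcabab$bb
  rot[3] = cbcabbcabab$bbc
  rot[4] = bcabbcabab$bbcc
  rot[5] = cabbcabab$bbccb
  rot[6] = abbcabab$bbccbc
  rot[7] = bbcabab$bbccbca
  rot[8] = bcabab$bbccbcab
  rot[9] = cabab$bbccbcabb
  rot[10] = abab$bbccbcabbc
  rot[11] = bab$bbccbcabbca
  rot[12] = ab$bbccbcabbcab
  rot[13] = b$bbccbcabbcaba
  rot[14] = $bbccbcabbcabab
Sorted (with $ < everything):
  sorted[0] = $bbccbcabbcabab  (last char: 'b')
  sorted[1] = ab$bbccbcabbcab  (last char: 'b')
  sorted[2] = abab$bbccbcabbc  (last char: 'c')
  sorted[3] = abbcabab$bbccbc  (last char: 'c')
  sorted[4] = b$bbccbcabbcaba  (last char: 'a')
  sorted[5] = bab$bbccbcabbca  (last char: 'a')
  sorted[6] = bbcabab$bbccbca  (last char: 'a')
  sorted[7] = bbccbcabbcabab$  (last char: '$')
  sorted[8] = bcabab$bbccbcab  (last char: 'b')
  sorted[9] = bcabbcabab$bbcc  (last char: 'c')
  sorted[10] = bccbcabbcabab$b  (last char: 'b')
  sorted[11] = cabab$bbccbcabb  (last char: 'b')
  sorted[12] = cabbcabab$bbccb  (last char: 'b')
  sorted[13] = cbcabbcabab$bbc  (last char: 'c')
  sorted[14] = ccbcabbcabab$bb  (last char: 'b')
Last column: bbccaaa$bcbbbcb
Original string S is at sorted index 7

Answer: bbccaaa$bcbbbcb
7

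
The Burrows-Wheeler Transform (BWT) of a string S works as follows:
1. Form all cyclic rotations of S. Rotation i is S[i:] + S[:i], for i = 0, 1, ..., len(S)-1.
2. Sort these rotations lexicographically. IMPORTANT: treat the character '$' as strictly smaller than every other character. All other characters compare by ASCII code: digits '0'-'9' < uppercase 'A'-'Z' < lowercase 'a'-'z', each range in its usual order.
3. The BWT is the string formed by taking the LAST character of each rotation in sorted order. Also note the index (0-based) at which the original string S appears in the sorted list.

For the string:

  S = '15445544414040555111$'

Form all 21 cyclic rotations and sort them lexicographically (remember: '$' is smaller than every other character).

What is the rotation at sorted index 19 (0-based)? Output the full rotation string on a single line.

Answer: 5544414040555111$1544

Derivation:
All 21 rotations (rotation i = S[i:]+S[:i]):
  rot[0] = 15445544414040555111$
  rot[1] = 5445544414040555111$1
  rot[2] = 445544414040555111$15
  rot[3] = 45544414040555111$154
  rot[4] = 5544414040555111$1544
  rot[5] = 544414040555111$15445
  rot[6] = 44414040555111$154455
  rot[7] = 4414040555111$1544554
  rot[8] = 414040555111$15445544
  rot[9] = 14040555111$154455444
  rot[10] = 4040555111$1544554441
  rot[11] = 040555111$15445544414
  rot[12] = 40555111$154455444140
  rot[13] = 0555111$1544554441404
  rot[14] = 555111$15445544414040
  rot[15] = 55111$154455444140405
  rot[16] = 5111$1544554441404055
  rot[17] = 111$15445544414040555
  rot[18] = 11$154455444140405551
  rot[19] = 1$1544554441404055511
  rot[20] = $15445544414040555111
Sorted (with $ < everything):
  sorted[0] = $15445544414040555111
  sorted[1] = 040555111$15445544414
  sorted[2] = 0555111$1544554441404
  sorted[3] = 1$1544554441404055511
  sorted[4] = 11$154455444140405551
  sorted[5] = 111$15445544414040555
  sorted[6] = 14040555111$154455444
  sorted[7] = 15445544414040555111$
  sorted[8] = 4040555111$1544554441
  sorted[9] = 40555111$154455444140
  sorted[10] = 414040555111$15445544
  sorted[11] = 4414040555111$1544554
  sorted[12] = 44414040555111$154455
  sorted[13] = 445544414040555111$15
  sorted[14] = 45544414040555111$154
  sorted[15] = 5111$1544554441404055
  sorted[16] = 544414040555111$15445
  sorted[17] = 5445544414040555111$1
  sorted[18] = 55111$154455444140405
  sorted[19] = 5544414040555111$1544
  sorted[20] = 555111$15445544414040
sorted[19] = 5544414040555111$1544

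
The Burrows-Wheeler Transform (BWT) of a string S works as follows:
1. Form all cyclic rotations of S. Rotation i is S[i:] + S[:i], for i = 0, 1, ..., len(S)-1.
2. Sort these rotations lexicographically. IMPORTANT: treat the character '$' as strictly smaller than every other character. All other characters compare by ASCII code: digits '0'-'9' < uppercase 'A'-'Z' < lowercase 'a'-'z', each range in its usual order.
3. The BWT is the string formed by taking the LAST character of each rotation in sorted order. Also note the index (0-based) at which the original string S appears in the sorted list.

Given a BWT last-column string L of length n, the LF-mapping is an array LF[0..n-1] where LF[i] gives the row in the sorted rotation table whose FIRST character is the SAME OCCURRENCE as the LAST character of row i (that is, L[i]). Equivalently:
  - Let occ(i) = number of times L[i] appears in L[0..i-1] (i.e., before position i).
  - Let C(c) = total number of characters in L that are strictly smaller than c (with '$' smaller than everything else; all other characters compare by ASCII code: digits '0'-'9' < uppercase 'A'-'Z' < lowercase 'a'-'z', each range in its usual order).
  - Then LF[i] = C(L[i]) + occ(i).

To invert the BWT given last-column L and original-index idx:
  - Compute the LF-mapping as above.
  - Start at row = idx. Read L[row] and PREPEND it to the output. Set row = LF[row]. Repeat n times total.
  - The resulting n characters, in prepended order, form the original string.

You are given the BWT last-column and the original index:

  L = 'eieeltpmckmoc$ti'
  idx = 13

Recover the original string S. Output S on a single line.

LF mapping: 3 6 4 5 9 14 13 10 1 8 11 12 2 0 15 7
Walk LF starting at row 13, prepending L[row]:
  step 1: row=13, L[13]='$', prepend. Next row=LF[13]=0
  step 2: row=0, L[0]='e', prepend. Next row=LF[0]=3
  step 3: row=3, L[3]='e', prepend. Next row=LF[3]=5
  step 4: row=5, L[5]='t', prepend. Next row=LF[5]=14
  step 5: row=14, L[14]='t', prepend. Next row=LF[14]=15
  step 6: row=15, L[15]='i', prepend. Next row=LF[15]=7
  step 7: row=7, L[7]='m', prepend. Next row=LF[7]=10
  step 8: row=10, L[10]='m', prepend. Next row=LF[10]=11
  step 9: row=11, L[11]='o', prepend. Next row=LF[11]=12
  step 10: row=12, L[12]='c', prepend. Next row=LF[12]=2
  step 11: row=2, L[2]='e', prepend. Next row=LF[2]=4
  step 12: row=4, L[4]='l', prepend. Next row=LF[4]=9
  step 13: row=9, L[9]='k', prepend. Next row=LF[9]=8
  step 14: row=8, L[8]='c', prepend. Next row=LF[8]=1
  step 15: row=1, L[1]='i', prepend. Next row=LF[1]=6
  step 16: row=6, L[6]='p', prepend. Next row=LF[6]=13
Reversed output: picklecommittee$

Answer: picklecommittee$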